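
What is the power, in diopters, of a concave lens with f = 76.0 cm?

For a concave lens, f = −76.0 cm.
f = -76.0 cm = -0.760 m.
P = 1/f = 1/(-0.760 m) = -1.32 D.

P = -1.32 D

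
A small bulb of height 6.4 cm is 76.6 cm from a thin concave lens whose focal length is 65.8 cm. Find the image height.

2.96 cm

For a concave lens, f = -65.8 cm.
1/d_i = 1/f − 1/d_o = 1/(-65.80) − 1/(76.6) = -0.02825, so d_i = -35.40 cm.
m = −d_i/d_o = +0.4621.
|h_i| = |m|·h_o = 0.4621 × 6.4 = 2.96 cm. The image is virtual, upright and reduced, on the same side as the object.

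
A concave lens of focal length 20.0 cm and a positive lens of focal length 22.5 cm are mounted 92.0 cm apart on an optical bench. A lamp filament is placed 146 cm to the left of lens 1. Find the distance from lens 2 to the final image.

28.3 cm

Lens 1 is diverging, so f₁ = −20.0 cm.
Lens 1: 1/d_i1 = 1/f₁ − 1/d_o1 = 1/(-20.0) − 1/(146) = -0.05685, so d_i1 = -17.59 cm.
The intermediate image is 17.59 cm to the left of lens 1 (virtual), which is 92.0 − (-17.59) = 109.6 cm to the left of lens 2, so d_o2 = +109.6 cm.
Lens 2: 1/d_i2 = 1/f₂ − 1/d_o2 = 1/(22.5) − 1/(109.6) = 0.03532, so d_i2 = 28.3 cm.
The final image is real, 28.3 cm to the right of lens 2 (overall magnification ≈ -0.031).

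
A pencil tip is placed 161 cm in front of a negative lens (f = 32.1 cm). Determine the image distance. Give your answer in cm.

For a negative lens, f = -32.1 cm.
Thin-lens equation: 1/s_i = 1/f − 1/s_o = 1/(-32.10) − 1/(161) = -0.03115 − 0.006211 = -0.03736, so s_i = -26.8 cm.
The image is virtual, upright and reduced, on the same side as the object.

26.8 cm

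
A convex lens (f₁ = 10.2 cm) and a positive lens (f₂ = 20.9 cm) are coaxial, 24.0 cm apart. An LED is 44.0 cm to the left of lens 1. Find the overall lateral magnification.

Lens 1: 1/d_i1 = 1/(10.2) − 1/(44.0) = 0.07531, so d_i1 = 13.28 cm; m₁ = −d_i1/d_o1 = -0.3018.
d_o2 = 24.0 − (13.28) = 10.72 cm.
Lens 2: 1/d_i2 = 1/(20.9) − 1/(10.72) = -0.04544, so d_i2 = -22.01 cm; m₂ = −d_i2/d_o2 = +2.053.
m = m₁·m₂ = (-0.3018)(+2.053) = -0.620.

m = -0.620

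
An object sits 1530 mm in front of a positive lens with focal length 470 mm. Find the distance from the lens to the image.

678 mm

Lens equation: 1/v = 1/f − 1/u = 1/(470.0) − 1/(1530) = 0.002128 − 0.0006536 = 0.001474, so v = 678 mm.
The image is real, inverted and reduced, on the far side of the lens.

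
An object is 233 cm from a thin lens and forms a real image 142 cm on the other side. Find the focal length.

f = 88.2 cm (converging)

Real image ⇒ d_i = +142 cm.
1/f = 1/d_o + 1/d_i = 1/(233) + 1/(142) = 0.01133, so f = 88.2 cm.
Since f is positive, the thin lens is converging.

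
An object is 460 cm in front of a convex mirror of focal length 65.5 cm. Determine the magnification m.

m = +0.125

For a convex mirror, f = -65.5 cm.
1/d_i = 1/f − 1/d_o = 1/(-65.50) − 1/(460) = -0.01744, so d_i = -57.34 cm.
m = −d_i/d_o = −(-57.34)/(460) = +0.125.
The image is virtual, upright and reduced, behind the mirror.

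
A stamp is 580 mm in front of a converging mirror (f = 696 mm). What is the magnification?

m = +6.00

1/d_i = 1/f − 1/d_o = 1/(696.0) − 1/(580) = -0.0002874, so d_i = -3480 mm.
m = −d_i/d_o = −(-3480)/(580) = +6.00.
The image is virtual, upright and enlarged, behind the mirror.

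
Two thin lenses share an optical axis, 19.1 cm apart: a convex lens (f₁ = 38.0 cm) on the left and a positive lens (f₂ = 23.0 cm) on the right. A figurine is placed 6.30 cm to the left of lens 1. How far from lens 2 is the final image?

168 cm

Lens 1: 1/d_i1 = 1/f₁ − 1/d_o1 = 1/(38.0) − 1/(6.30) = -0.1324, so d_i1 = -7.552 cm.
The intermediate image is 7.552 cm to the left of lens 1 (virtual), which is 19.1 − (-7.552) = 26.65 cm to the left of lens 2, so d_o2 = +26.65 cm.
Lens 2: 1/d_i2 = 1/f₂ − 1/d_o2 = 1/(23.0) − 1/(26.65) = 0.005955, so d_i2 = 168 cm.
The final image is real, 168 cm to the right of lens 2 (overall magnification ≈ -7.5).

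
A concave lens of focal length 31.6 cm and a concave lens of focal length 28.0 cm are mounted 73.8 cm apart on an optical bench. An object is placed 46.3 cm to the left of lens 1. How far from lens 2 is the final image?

Lens 1 is diverging, so f₁ = −31.6 cm.
Lens 1: 1/d_i1 = 1/f₁ − 1/d_o1 = 1/(-31.6) − 1/(46.3) = -0.05324, so d_i1 = -18.78 cm.
The intermediate image is 18.78 cm to the left of lens 1 (virtual), which is 73.8 − (-18.78) = 92.58 cm to the left of lens 2, so d_o2 = +92.58 cm.
Lens 2 is diverging, so f₂ = −28.0 cm.
Lens 2: 1/d_i2 = 1/f₂ − 1/d_o2 = 1/(-28.0) − 1/(92.58) = -0.04652, so d_i2 = -21.5 cm.
The final image is virtual, 21.5 cm to the left of lens 2 (overall magnification ≈ 0.094).

21.5 cm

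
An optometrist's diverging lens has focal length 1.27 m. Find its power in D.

For a diverging lens, f = −1.27 m.
P = 1/f = 1/(-1.27 m) = -0.787 D.

P = -0.787 D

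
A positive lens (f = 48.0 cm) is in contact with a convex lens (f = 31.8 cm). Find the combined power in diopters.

P = +5.23 D

P₁ = 1/f₁ = 1/(0.480 m) = +2.083 D; P₂ = 1/f₂ = 1/(0.318 m) = +3.145 D.
For thin lenses in contact, P = P₁ + P₂ = (+2.083) + (+3.145) = +5.23 D.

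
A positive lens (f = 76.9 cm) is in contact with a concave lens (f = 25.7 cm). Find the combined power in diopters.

P₁ = 1/f₁ = 1/(0.769 m) = +1.300 D; P₂ = 1/f₂ = 1/(-0.257 m) = -3.891 D.
For thin lenses in contact, P = P₁ + P₂ = (+1.300) + (-3.891) = -2.59 D.

P = -2.59 D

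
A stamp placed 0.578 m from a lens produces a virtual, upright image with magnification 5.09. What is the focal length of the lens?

f = 0.719 m (converging)

m = −d_i/d_o ⇒ d_i = −m·d_o = −(+5.09)·(0.578) = -2.942 m.
1/f = 1/d_o + 1/d_i = 1/(0.578) + 1/(-2.942) = 1.390, so f = 0.719 m.
Since f is positive, the lens is converging.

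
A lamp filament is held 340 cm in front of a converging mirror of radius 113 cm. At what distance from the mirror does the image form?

f = R/2 = 113/2 = 56.50 cm.
Mirror equation: 1/d_i = 1/f − 1/d_o = 1/(56.50) − 1/(340) = 0.01770 − 0.002941 = 0.01476, so d_i = 67.8 cm.
The image is real, inverted and reduced, in front of the mirror.

67.8 cm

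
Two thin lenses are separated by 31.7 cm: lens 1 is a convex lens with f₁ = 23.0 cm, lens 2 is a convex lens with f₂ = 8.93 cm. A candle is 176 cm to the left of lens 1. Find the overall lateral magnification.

m = -0.364

Lens 1: 1/d_i1 = 1/(23.0) − 1/(176) = 0.03780, so d_i1 = 26.46 cm; m₁ = −d_i1/d_o1 = -0.1503.
d_o2 = 31.7 − (26.46) = 5.240 cm.
Lens 2: 1/d_i2 = 1/(8.93) − 1/(5.240) = -0.07886, so d_i2 = -12.68 cm; m₂ = −d_i2/d_o2 = +2.420.
m = m₁·m₂ = (-0.1503)(+2.420) = -0.364.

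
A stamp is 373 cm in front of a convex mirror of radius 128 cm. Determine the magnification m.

f = R/2 = 128/2 = 64.00 cm; for a convex mirror, f = -64.00 cm.
1/d_i = 1/f − 1/d_o = 1/(-64.00) − 1/(373) = -0.01831, so d_i = -54.63 cm.
m = −d_i/d_o = −(-54.63)/(373) = +0.146.
The image is virtual, upright and reduced, behind the mirror.

m = +0.146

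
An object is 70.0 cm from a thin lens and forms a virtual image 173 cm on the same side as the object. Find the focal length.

Virtual image ⇒ d_i = −173 cm.
1/f = 1/d_o + 1/d_i = 1/(70.0) + 1/(-173) = 0.008505, so f = 118 cm.
Since f is positive, the thin lens is converging.

f = 118 cm (converging)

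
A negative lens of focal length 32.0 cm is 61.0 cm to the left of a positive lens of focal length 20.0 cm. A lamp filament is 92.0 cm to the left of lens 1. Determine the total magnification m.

m = -0.0797

f₁ = −32.0 cm (diverging).
Lens 1: 1/d_i1 = 1/(-32.0) − 1/(92.0) = -0.04212, so d_i1 = -23.74 cm; m₁ = −d_i1/d_o1 = +0.2580.
d_o2 = 61.0 − (-23.74) = 84.74 cm.
Lens 2: 1/d_i2 = 1/(20.0) − 1/(84.74) = 0.03820, so d_i2 = 26.18 cm; m₂ = −d_i2/d_o2 = -0.3089.
m = m₁·m₂ = (+0.2580)(-0.3089) = -0.0797.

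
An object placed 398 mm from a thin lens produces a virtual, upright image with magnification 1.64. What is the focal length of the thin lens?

f = 1020 mm (converging)

m = −d_i/d_o ⇒ d_i = −m·d_o = −(+1.64)·(398) = -652.7 mm.
1/f = 1/d_o + 1/d_i = 1/(398) + 1/(-652.7) = 0.0009805, so f = 1020 mm.
Since f is positive, the thin lens is converging.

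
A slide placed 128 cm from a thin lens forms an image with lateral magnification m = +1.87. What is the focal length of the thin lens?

m = −d_i/d_o ⇒ d_i = −m·d_o = −(+1.87)·(128) = -239.4 cm.
1/f = 1/d_o + 1/d_i = 1/(128) + 1/(-239.4) = 0.003635, so f = 275 cm.
Since f is positive, the thin lens is converging.

f = 275 cm (converging)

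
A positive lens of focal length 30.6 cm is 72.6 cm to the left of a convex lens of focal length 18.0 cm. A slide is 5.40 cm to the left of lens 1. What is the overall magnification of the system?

Lens 1: 1/d_i1 = 1/(30.6) − 1/(5.40) = -0.1525, so d_i1 = -6.557 cm; m₁ = −d_i1/d_o1 = +1.214.
d_o2 = 72.6 − (-6.557) = 79.16 cm.
Lens 2: 1/d_i2 = 1/(18.0) − 1/(79.16) = 0.04292, so d_i2 = 23.30 cm; m₂ = −d_i2/d_o2 = -0.2943.
m = m₁·m₂ = (+1.214)(-0.2943) = -0.357.

m = -0.357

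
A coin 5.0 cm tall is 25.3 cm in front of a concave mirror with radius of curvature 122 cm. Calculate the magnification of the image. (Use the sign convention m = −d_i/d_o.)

m = +1.71

f = R/2 = 122/2 = 61.00 cm.
1/d_i = 1/f − 1/d_o = 1/(61.00) − 1/(25.3) = -0.02313, so d_i = -43.23 cm.
m = −d_i/d_o = −(-43.23)/(25.3) = +1.71.
The image is virtual, upright and enlarged, behind the mirror.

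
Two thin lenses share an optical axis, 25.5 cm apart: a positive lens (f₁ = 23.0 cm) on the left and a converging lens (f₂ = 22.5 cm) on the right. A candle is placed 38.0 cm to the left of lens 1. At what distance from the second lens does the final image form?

Lens 1: 1/d_i1 = 1/f₁ − 1/d_o1 = 1/(23.0) − 1/(38.0) = 0.01716, so d_i1 = 58.27 cm.
The intermediate image is 58.27 cm to the right of lens 1, which lies 32.77 cm to the right of lens 2 — a virtual object — so d_o2 = −32.77 cm.
Lens 2: 1/d_i2 = 1/f₂ − 1/d_o2 = 1/(22.5) − 1/(-32.77) = 0.07496, so d_i2 = 13.3 cm.
The final image is real, 13.3 cm to the right of lens 2 (overall magnification ≈ -0.62).

13.3 cm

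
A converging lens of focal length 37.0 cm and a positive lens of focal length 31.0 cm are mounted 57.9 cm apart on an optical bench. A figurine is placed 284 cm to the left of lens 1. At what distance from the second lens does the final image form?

Lens 1: 1/d_i1 = 1/f₁ − 1/d_o1 = 1/(37.0) − 1/(284) = 0.02351, so d_i1 = 42.54 cm.
The intermediate image is 42.54 cm to the right of lens 1, which is 57.9 − (42.54) = 15.36 cm to the left of lens 2, so d_o2 = +15.36 cm.
Lens 2: 1/d_i2 = 1/f₂ − 1/d_o2 = 1/(31.0) − 1/(15.36) = -0.03285, so d_i2 = -30.4 cm.
The final image is virtual, 30.4 cm to the left of lens 2 (overall magnification ≈ -0.30).

30.4 cm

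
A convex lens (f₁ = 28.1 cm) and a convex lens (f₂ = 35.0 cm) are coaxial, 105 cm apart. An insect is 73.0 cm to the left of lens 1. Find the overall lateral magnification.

Lens 1: 1/d_i1 = 1/(28.1) − 1/(73.0) = 0.02189, so d_i1 = 45.69 cm; m₁ = −d_i1/d_o1 = -0.6259.
d_o2 = 105 − (45.69) = 59.31 cm.
Lens 2: 1/d_i2 = 1/(35.0) − 1/(59.31) = 0.01171, so d_i2 = 85.39 cm; m₂ = −d_i2/d_o2 = -1.440.
m = m₁·m₂ = (-0.6259)(-1.440) = +0.901.

m = +0.901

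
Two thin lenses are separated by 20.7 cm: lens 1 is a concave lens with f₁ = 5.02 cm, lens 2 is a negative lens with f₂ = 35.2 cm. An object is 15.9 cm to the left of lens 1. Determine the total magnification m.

m = +0.141

f₁ = −5.02 cm (diverging).
Lens 1: 1/d_i1 = 1/(-5.02) − 1/(15.9) = -0.2621, so d_i1 = -3.815 cm; m₁ = −d_i1/d_o1 = +0.2399.
d_o2 = 20.7 − (-3.815) = 24.52 cm.
f₂ = −35.2 cm (diverging).
Lens 2: 1/d_i2 = 1/(-35.2) − 1/(24.52) = -0.06919, so d_i2 = -14.45 cm; m₂ = −d_i2/d_o2 = +0.5894.
m = m₁·m₂ = (+0.2399)(+0.5894) = +0.141.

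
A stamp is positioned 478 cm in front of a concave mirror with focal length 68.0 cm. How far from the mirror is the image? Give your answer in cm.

Mirror equation: 1/d_i = 1/f − 1/d_o = 1/(68.00) − 1/(478) = 0.01471 − 0.002092 = 0.01261, so d_i = 79.3 cm.
The image is real, inverted and reduced, in front of the mirror.

79.3 cm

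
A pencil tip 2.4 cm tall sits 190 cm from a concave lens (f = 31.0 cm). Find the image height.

0.337 cm

For a concave lens, f = -31.0 cm.
1/d_i = 1/f − 1/d_o = 1/(-31.00) − 1/(190) = -0.03752, so d_i = -26.65 cm.
m = −d_i/d_o = +0.1403.
|h_i| = |m|·h_o = 0.1403 × 2.4 = 0.337 cm. The image is virtual, upright and reduced, on the same side as the object.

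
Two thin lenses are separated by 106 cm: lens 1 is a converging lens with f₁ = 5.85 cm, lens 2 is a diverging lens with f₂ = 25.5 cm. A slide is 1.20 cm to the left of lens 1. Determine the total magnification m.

Lens 1: 1/d_i1 = 1/(5.85) − 1/(1.20) = -0.6624, so d_i1 = -1.510 cm; m₁ = −d_i1/d_o1 = +1.258.
d_o2 = 106 − (-1.510) = 107.5 cm.
f₂ = −25.5 cm (diverging).
Lens 2: 1/d_i2 = 1/(-25.5) − 1/(107.5) = -0.04852, so d_i2 = -20.61 cm; m₂ = −d_i2/d_o2 = +0.1917.
m = m₁·m₂ = (+1.258)(+0.1917) = +0.241.

m = +0.241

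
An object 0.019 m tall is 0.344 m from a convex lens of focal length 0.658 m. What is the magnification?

m = +2.10

1/d_i = 1/f − 1/d_o = 1/(0.6580) − 1/(0.344) = -1.387, so d_i = -0.7209 m.
m = −d_i/d_o = −(-0.7209)/(0.344) = +2.10.
The image is virtual, upright and enlarged, on the same side as the object.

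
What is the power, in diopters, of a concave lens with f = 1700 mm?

For a concave lens, f = −1700 mm.
f = -170 cm = -1.70 m.
P = 1/f = 1/(-1.70 m) = -0.588 D.

P = -0.588 D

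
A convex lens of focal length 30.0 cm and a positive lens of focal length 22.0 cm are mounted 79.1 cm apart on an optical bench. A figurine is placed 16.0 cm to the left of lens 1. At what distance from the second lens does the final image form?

Lens 1: 1/d_i1 = 1/f₁ − 1/d_o1 = 1/(30.0) − 1/(16.0) = -0.02917, so d_i1 = -34.29 cm.
The intermediate image is 34.29 cm to the left of lens 1 (virtual), which is 79.1 − (-34.29) = 113.4 cm to the left of lens 2, so d_o2 = +113.4 cm.
Lens 2: 1/d_i2 = 1/f₂ − 1/d_o2 = 1/(22.0) − 1/(113.4) = 0.03664, so d_i2 = 27.3 cm.
The final image is real, 27.3 cm to the right of lens 2 (overall magnification ≈ -0.52).

27.3 cm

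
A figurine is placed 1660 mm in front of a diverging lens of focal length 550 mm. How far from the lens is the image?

For a diverging lens, f = -550 mm.
Lens equation: 1/q = 1/f − 1/p = 1/(-550.0) − 1/(1660) = -0.001818 − 0.0006024 = -0.002421, so q = -413 mm.
The image is virtual, upright and reduced, on the same side as the object.

413 mm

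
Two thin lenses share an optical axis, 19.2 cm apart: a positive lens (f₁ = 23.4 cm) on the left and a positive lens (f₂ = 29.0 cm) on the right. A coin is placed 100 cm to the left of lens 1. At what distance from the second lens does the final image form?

Lens 1: 1/d_i1 = 1/f₁ − 1/d_o1 = 1/(23.4) − 1/(100) = 0.03274, so d_i1 = 30.55 cm.
The intermediate image is 30.55 cm to the right of lens 1, which lies 11.35 cm to the right of lens 2 — a virtual object — so d_o2 = −11.35 cm.
Lens 2: 1/d_i2 = 1/f₂ − 1/d_o2 = 1/(29.0) − 1/(-11.35) = 0.1226, so d_i2 = 8.16 cm.
The final image is real, 8.16 cm to the right of lens 2 (overall magnification ≈ -0.22).

8.16 cm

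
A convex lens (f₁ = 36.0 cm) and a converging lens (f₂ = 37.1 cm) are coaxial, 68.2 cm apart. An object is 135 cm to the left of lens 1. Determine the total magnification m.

m = -0.750

Lens 1: 1/d_i1 = 1/(36.0) − 1/(135) = 0.02037, so d_i1 = 49.09 cm; m₁ = −d_i1/d_o1 = -0.3636.
d_o2 = 68.2 − (49.09) = 19.11 cm.
Lens 2: 1/d_i2 = 1/(37.1) − 1/(19.11) = -0.02537, so d_i2 = -39.41 cm; m₂ = −d_i2/d_o2 = +2.062.
m = m₁·m₂ = (-0.3636)(+2.062) = -0.750.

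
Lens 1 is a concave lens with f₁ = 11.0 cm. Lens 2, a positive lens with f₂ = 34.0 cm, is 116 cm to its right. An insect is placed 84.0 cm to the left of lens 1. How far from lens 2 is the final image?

Lens 1 is diverging, so f₁ = −11.0 cm.
Lens 1: 1/d_i1 = 1/f₁ − 1/d_o1 = 1/(-11.0) − 1/(84.0) = -0.1028, so d_i1 = -9.726 cm.
The intermediate image is 9.726 cm to the left of lens 1 (virtual), which is 116 − (-9.726) = 125.7 cm to the left of lens 2, so d_o2 = +125.7 cm.
Lens 2: 1/d_i2 = 1/f₂ − 1/d_o2 = 1/(34.0) − 1/(125.7) = 0.02146, so d_i2 = 46.6 cm.
The final image is real, 46.6 cm to the right of lens 2 (overall magnification ≈ -0.043).

46.6 cm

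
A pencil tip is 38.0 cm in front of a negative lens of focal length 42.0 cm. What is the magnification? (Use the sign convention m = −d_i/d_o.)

For a negative lens, f = -42.0 cm.
1/d_i = 1/f − 1/d_o = 1/(-42.00) − 1/(38.0) = -0.05013, so d_i = -19.95 cm.
m = −d_i/d_o = −(-19.95)/(38.0) = +0.525.
The image is virtual, upright and reduced, on the same side as the object.

m = +0.525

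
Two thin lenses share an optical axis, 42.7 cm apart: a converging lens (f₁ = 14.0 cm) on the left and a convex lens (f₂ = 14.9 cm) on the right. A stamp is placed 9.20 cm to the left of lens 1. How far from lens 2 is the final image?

19.0 cm

Lens 1: 1/d_i1 = 1/f₁ − 1/d_o1 = 1/(14.0) − 1/(9.20) = -0.03727, so d_i1 = -26.83 cm.
The intermediate image is 26.83 cm to the left of lens 1 (virtual), which is 42.7 − (-26.83) = 69.53 cm to the left of lens 2, so d_o2 = +69.53 cm.
Lens 2: 1/d_i2 = 1/f₂ − 1/d_o2 = 1/(14.9) − 1/(69.53) = 0.05273, so d_i2 = 19.0 cm.
The final image is real, 19.0 cm to the right of lens 2 (overall magnification ≈ -0.80).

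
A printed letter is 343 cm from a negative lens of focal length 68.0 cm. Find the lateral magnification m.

m = +0.165

For a negative lens, f = -68.0 cm.
1/d_i = 1/f − 1/d_o = 1/(-68.00) − 1/(343) = -0.01762, so d_i = -56.75 cm.
m = −d_i/d_o = −(-56.75)/(343) = +0.165.
The image is virtual, upright and reduced, on the same side as the object.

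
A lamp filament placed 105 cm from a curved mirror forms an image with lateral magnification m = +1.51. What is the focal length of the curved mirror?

f = 311 cm (concave)

m = −d_i/d_o ⇒ d_i = −m·d_o = −(+1.51)·(105) = -158.6 cm.
1/f = 1/d_o + 1/d_i = 1/(105) + 1/(-158.6) = 0.003219, so f = 311 cm.
Since f is positive, the curved mirror is concave.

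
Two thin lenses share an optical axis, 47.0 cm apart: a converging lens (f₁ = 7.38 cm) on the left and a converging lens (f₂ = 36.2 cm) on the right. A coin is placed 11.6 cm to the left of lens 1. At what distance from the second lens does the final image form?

102 cm

Lens 1: 1/d_i1 = 1/f₁ − 1/d_o1 = 1/(7.38) − 1/(11.6) = 0.04929, so d_i1 = 20.29 cm.
The intermediate image is 20.29 cm to the right of lens 1, which is 47.0 − (20.29) = 26.71 cm to the left of lens 2, so d_o2 = +26.71 cm.
Lens 2: 1/d_i2 = 1/f₂ − 1/d_o2 = 1/(36.2) − 1/(26.71) = -0.009815, so d_i2 = -102 cm.
The final image is virtual, 102 cm to the left of lens 2 (overall magnification ≈ -6.7).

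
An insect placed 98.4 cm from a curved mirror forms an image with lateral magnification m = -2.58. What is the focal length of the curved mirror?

f = 70.9 cm (concave)

m = −d_i/d_o ⇒ d_i = −m·d_o = −(-2.58)·(98.4) = 253.9 cm.
1/f = 1/d_o + 1/d_i = 1/(98.4) + 1/(253.9) = 0.01410, so f = 70.9 cm.
Since f is positive, the curved mirror is concave.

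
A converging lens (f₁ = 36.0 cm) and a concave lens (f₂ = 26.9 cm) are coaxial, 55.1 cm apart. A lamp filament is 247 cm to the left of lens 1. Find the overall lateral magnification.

Lens 1: 1/d_i1 = 1/(36.0) − 1/(247) = 0.02373, so d_i1 = 42.14 cm; m₁ = −d_i1/d_o1 = -0.1706.
d_o2 = 55.1 − (42.14) = 12.96 cm.
f₂ = −26.9 cm (diverging).
Lens 2: 1/d_i2 = 1/(-26.9) − 1/(12.96) = -0.1143, so d_i2 = -8.746 cm; m₂ = −d_i2/d_o2 = +0.6749.
m = m₁·m₂ = (-0.1706)(+0.6749) = -0.115.

m = -0.115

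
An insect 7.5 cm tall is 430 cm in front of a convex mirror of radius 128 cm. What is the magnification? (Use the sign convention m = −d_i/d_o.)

m = +0.130

f = R/2 = 128/2 = 64.00 cm; for a convex mirror, f = -64.00 cm.
1/d_i = 1/f − 1/d_o = 1/(-64.00) − 1/(430) = -0.01795, so d_i = -55.71 cm.
m = −d_i/d_o = −(-55.71)/(430) = +0.130.
The image is virtual, upright and reduced, behind the mirror.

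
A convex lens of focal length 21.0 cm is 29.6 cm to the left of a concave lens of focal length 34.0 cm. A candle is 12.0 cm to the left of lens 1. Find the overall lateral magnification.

m = +0.866

Lens 1: 1/d_i1 = 1/(21.0) − 1/(12.0) = -0.03571, so d_i1 = -28.00 cm; m₁ = −d_i1/d_o1 = +2.333.
d_o2 = 29.6 − (-28.00) = 57.60 cm.
f₂ = −34.0 cm (diverging).
Lens 2: 1/d_i2 = 1/(-34.0) − 1/(57.60) = -0.04677, so d_i2 = -21.38 cm; m₂ = −d_i2/d_o2 = +0.3712.
m = m₁·m₂ = (+2.333)(+0.3712) = +0.866.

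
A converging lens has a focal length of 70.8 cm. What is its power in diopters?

f = 70.8 cm = 0.708 m.
P = 1/f = 1/(0.708 m) = +1.41 D.

P = +1.41 D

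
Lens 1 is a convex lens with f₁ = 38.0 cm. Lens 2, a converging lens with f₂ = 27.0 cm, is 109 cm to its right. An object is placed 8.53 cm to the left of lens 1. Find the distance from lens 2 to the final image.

34.8 cm

Lens 1: 1/d_i1 = 1/f₁ − 1/d_o1 = 1/(38.0) − 1/(8.53) = -0.09092, so d_i1 = -11.00 cm.
The intermediate image is 11.00 cm to the left of lens 1 (virtual), which is 109 − (-11.00) = 120.0 cm to the left of lens 2, so d_o2 = +120.0 cm.
Lens 2: 1/d_i2 = 1/f₂ − 1/d_o2 = 1/(27.0) − 1/(120.0) = 0.02870, so d_i2 = 34.8 cm.
The final image is real, 34.8 cm to the right of lens 2 (overall magnification ≈ -0.37).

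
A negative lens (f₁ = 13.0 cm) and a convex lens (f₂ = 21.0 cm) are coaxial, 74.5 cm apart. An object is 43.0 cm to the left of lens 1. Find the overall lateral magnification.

f₁ = −13.0 cm (diverging).
Lens 1: 1/d_i1 = 1/(-13.0) − 1/(43.0) = -0.1002, so d_i1 = -9.982 cm; m₁ = −d_i1/d_o1 = +0.2321.
d_o2 = 74.5 − (-9.982) = 84.48 cm.
Lens 2: 1/d_i2 = 1/(21.0) − 1/(84.48) = 0.03578, so d_i2 = 27.95 cm; m₂ = −d_i2/d_o2 = -0.3308.
m = m₁·m₂ = (+0.2321)(-0.3308) = -0.0768.

m = -0.0768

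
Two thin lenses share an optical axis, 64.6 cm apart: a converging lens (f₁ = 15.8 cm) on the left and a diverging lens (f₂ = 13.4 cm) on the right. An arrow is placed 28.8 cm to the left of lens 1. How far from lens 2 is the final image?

Lens 1: 1/d_i1 = 1/f₁ − 1/d_o1 = 1/(15.8) − 1/(28.8) = 0.02857, so d_i1 = 35.00 cm.
The intermediate image is 35.00 cm to the right of lens 1, which is 64.6 − (35.00) = 29.60 cm to the left of lens 2, so d_o2 = +29.60 cm.
Lens 2 is diverging, so f₂ = −13.4 cm.
Lens 2: 1/d_i2 = 1/f₂ − 1/d_o2 = 1/(-13.4) − 1/(29.60) = -0.1084, so d_i2 = -9.22 cm.
The final image is virtual, 9.22 cm to the left of lens 2 (overall magnification ≈ -0.38).

9.22 cm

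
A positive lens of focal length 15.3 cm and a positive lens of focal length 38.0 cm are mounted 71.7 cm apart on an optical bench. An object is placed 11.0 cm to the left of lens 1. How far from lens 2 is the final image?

57.8 cm

Lens 1: 1/d_i1 = 1/f₁ − 1/d_o1 = 1/(15.3) − 1/(11.0) = -0.02555, so d_i1 = -39.14 cm.
The intermediate image is 39.14 cm to the left of lens 1 (virtual), which is 71.7 − (-39.14) = 110.8 cm to the left of lens 2, so d_o2 = +110.8 cm.
Lens 2: 1/d_i2 = 1/f₂ − 1/d_o2 = 1/(38.0) − 1/(110.8) = 0.01729, so d_i2 = 57.8 cm.
The final image is real, 57.8 cm to the right of lens 2 (overall magnification ≈ -1.9).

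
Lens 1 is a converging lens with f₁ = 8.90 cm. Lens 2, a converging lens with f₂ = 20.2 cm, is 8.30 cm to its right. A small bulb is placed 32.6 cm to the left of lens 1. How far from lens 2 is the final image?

3.30 cm

Lens 1: 1/d_i1 = 1/f₁ − 1/d_o1 = 1/(8.90) − 1/(32.6) = 0.08168, so d_i1 = 12.24 cm.
The intermediate image is 12.24 cm to the right of lens 1, which lies 3.940 cm to the right of lens 2 — a virtual object — so d_o2 = −3.940 cm.
Lens 2: 1/d_i2 = 1/f₂ − 1/d_o2 = 1/(20.2) − 1/(-3.940) = 0.3033, so d_i2 = 3.30 cm.
The final image is real, 3.30 cm to the right of lens 2 (overall magnification ≈ -0.31).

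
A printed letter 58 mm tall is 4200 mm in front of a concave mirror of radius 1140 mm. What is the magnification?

f = R/2 = 1140/2 = 570.0 mm.
1/d_i = 1/f − 1/d_o = 1/(570.0) − 1/(4200) = 0.001516, so d_i = 659.5 mm.
m = −d_i/d_o = −(659.5)/(4200) = -0.157.
The image is real, inverted and reduced, in front of the mirror.

m = -0.157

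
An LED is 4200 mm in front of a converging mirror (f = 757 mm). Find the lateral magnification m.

1/d_i = 1/f − 1/d_o = 1/(757.0) − 1/(4200) = 0.001083, so d_i = 923.4 mm.
m = −d_i/d_o = −(923.4)/(4200) = -0.220.
The image is real, inverted and reduced, in front of the mirror.

m = -0.220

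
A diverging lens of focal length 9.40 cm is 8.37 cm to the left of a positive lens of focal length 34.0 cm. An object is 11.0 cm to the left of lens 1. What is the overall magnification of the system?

m = +0.762

f₁ = −9.40 cm (diverging).
Lens 1: 1/d_i1 = 1/(-9.40) − 1/(11.0) = -0.1973, so d_i1 = -5.069 cm; m₁ = −d_i1/d_o1 = +0.4608.
d_o2 = 8.37 − (-5.069) = 13.44 cm.
Lens 2: 1/d_i2 = 1/(34.0) − 1/(13.44) = -0.04499, so d_i2 = -22.23 cm; m₂ = −d_i2/d_o2 = +1.654.
m = m₁·m₂ = (+0.4608)(+1.654) = +0.762.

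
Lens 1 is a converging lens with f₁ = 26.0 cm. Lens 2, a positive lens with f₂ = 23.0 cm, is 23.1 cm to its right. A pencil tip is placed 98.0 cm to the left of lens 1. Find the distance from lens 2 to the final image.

Lens 1: 1/d_i1 = 1/f₁ − 1/d_o1 = 1/(26.0) − 1/(98.0) = 0.02826, so d_i1 = 35.39 cm.
The intermediate image is 35.39 cm to the right of lens 1, which lies 12.29 cm to the right of lens 2 — a virtual object — so d_o2 = −12.29 cm.
Lens 2: 1/d_i2 = 1/f₂ − 1/d_o2 = 1/(23.0) − 1/(-12.29) = 0.1248, so d_i2 = 8.01 cm.
The final image is real, 8.01 cm to the right of lens 2 (overall magnification ≈ -0.24).

8.01 cm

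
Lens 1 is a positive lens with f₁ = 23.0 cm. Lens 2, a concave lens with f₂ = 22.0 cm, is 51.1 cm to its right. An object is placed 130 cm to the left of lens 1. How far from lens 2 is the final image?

Lens 1: 1/d_i1 = 1/f₁ − 1/d_o1 = 1/(23.0) − 1/(130) = 0.03579, so d_i1 = 27.94 cm.
The intermediate image is 27.94 cm to the right of lens 1, which is 51.1 − (27.94) = 23.16 cm to the left of lens 2, so d_o2 = +23.16 cm.
Lens 2 is diverging, so f₂ = −22.0 cm.
Lens 2: 1/d_i2 = 1/f₂ − 1/d_o2 = 1/(-22.0) − 1/(23.16) = -0.08863, so d_i2 = -11.3 cm.
The final image is virtual, 11.3 cm to the left of lens 2 (overall magnification ≈ -0.10).

11.3 cm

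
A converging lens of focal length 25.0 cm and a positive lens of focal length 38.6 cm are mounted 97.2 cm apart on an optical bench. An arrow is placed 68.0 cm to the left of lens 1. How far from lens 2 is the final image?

Lens 1: 1/d_i1 = 1/f₁ − 1/d_o1 = 1/(25.0) − 1/(68.0) = 0.02529, so d_i1 = 39.53 cm.
The intermediate image is 39.53 cm to the right of lens 1, which is 97.2 − (39.53) = 57.67 cm to the left of lens 2, so d_o2 = +57.67 cm.
Lens 2: 1/d_i2 = 1/f₂ − 1/d_o2 = 1/(38.6) − 1/(57.67) = 0.008567, so d_i2 = 117 cm.
The final image is real, 117 cm to the right of lens 2 (overall magnification ≈ 1.2).

117 cm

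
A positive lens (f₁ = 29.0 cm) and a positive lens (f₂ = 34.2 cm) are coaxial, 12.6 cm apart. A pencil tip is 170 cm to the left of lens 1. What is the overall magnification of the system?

m = -0.124

Lens 1: 1/d_i1 = 1/(29.0) − 1/(170) = 0.02860, so d_i1 = 34.96 cm; m₁ = −d_i1/d_o1 = -0.2056.
d_o2 = 12.6 − (34.96) = -22.36 cm (virtual object).
Lens 2: 1/d_i2 = 1/(34.2) − 1/(-22.36) = 0.07396, so d_i2 = 13.52 cm; m₂ = −d_i2/d_o2 = +0.6047.
m = m₁·m₂ = (-0.2056)(+0.6047) = -0.124.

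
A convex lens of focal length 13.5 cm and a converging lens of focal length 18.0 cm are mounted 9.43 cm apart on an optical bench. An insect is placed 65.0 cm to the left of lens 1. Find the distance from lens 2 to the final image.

5.35 cm

Lens 1: 1/d_i1 = 1/f₁ − 1/d_o1 = 1/(13.5) − 1/(65.0) = 0.05869, so d_i1 = 17.04 cm.
The intermediate image is 17.04 cm to the right of lens 1, which lies 7.610 cm to the right of lens 2 — a virtual object — so d_o2 = −7.610 cm.
Lens 2: 1/d_i2 = 1/f₂ − 1/d_o2 = 1/(18.0) − 1/(-7.610) = 0.1870, so d_i2 = 5.35 cm.
The final image is real, 5.35 cm to the right of lens 2 (overall magnification ≈ -0.18).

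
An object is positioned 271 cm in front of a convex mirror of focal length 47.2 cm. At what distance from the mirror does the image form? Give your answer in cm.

For a convex mirror, f = -47.2 cm.
Mirror equation: 1/d_i = 1/f − 1/d_o = 1/(-47.20) − 1/(271) = -0.02119 − 0.003690 = -0.02488, so d_i = -40.2 cm.
The image is virtual, upright and reduced, behind the mirror.

40.2 cm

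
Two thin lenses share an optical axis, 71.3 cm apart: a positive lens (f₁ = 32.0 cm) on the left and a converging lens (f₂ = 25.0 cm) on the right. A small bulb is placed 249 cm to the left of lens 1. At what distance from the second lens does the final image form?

Lens 1: 1/d_i1 = 1/f₁ − 1/d_o1 = 1/(32.0) − 1/(249) = 0.02723, so d_i1 = 36.72 cm.
The intermediate image is 36.72 cm to the right of lens 1, which is 71.3 − (36.72) = 34.58 cm to the left of lens 2, so d_o2 = +34.58 cm.
Lens 2: 1/d_i2 = 1/f₂ − 1/d_o2 = 1/(25.0) − 1/(34.58) = 0.01108, so d_i2 = 90.2 cm.
The final image is real, 90.2 cm to the right of lens 2 (overall magnification ≈ 0.38).

90.2 cm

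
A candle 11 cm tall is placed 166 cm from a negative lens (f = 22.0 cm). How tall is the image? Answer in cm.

For a negative lens, f = -22.0 cm.
1/d_i = 1/f − 1/d_o = 1/(-22.00) − 1/(166) = -0.05148, so d_i = -19.43 cm.
m = −d_i/d_o = +0.1170.
|h_i| = |m|·h_o = 0.1170 × 11 = 1.29 cm. The image is virtual, upright and reduced, on the same side as the object.

1.29 cm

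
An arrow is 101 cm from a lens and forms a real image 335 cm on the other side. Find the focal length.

f = 77.6 cm (converging)

Real image ⇒ d_i = +335 cm.
1/f = 1/d_o + 1/d_i = 1/(101) + 1/(335) = 0.01289, so f = 77.6 cm.
Since f is positive, the lens is converging.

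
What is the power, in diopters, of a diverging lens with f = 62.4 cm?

For a diverging lens, f = −62.4 cm.
f = -62.4 cm = -0.624 m.
P = 1/f = 1/(-0.624 m) = -1.60 D.

P = -1.60 D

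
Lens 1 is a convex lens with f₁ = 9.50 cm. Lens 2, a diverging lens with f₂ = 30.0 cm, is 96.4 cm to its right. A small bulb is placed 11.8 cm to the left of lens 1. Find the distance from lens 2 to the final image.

Lens 1: 1/d_i1 = 1/f₁ − 1/d_o1 = 1/(9.50) − 1/(11.8) = 0.02052, so d_i1 = 48.74 cm.
The intermediate image is 48.74 cm to the right of lens 1, which is 96.4 − (48.74) = 47.66 cm to the left of lens 2, so d_o2 = +47.66 cm.
Lens 2 is diverging, so f₂ = −30.0 cm.
Lens 2: 1/d_i2 = 1/f₂ − 1/d_o2 = 1/(-30.0) − 1/(47.66) = -0.05432, so d_i2 = -18.4 cm.
The final image is virtual, 18.4 cm to the left of lens 2 (overall magnification ≈ -1.6).

18.4 cm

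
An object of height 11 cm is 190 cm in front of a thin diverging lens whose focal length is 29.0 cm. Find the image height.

For a diverging lens, f = -29.0 cm.
1/d_i = 1/f − 1/d_o = 1/(-29.00) − 1/(190) = -0.03975, so d_i = -25.16 cm.
m = −d_i/d_o = +0.1324.
|h_i| = |m|·h_o = 0.1324 × 11 = 1.46 cm. The image is virtual, upright and reduced, on the same side as the object.

1.46 cm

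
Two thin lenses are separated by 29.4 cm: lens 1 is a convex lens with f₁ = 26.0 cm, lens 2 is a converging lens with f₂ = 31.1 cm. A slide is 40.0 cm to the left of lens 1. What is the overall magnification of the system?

m = -0.760

Lens 1: 1/d_i1 = 1/(26.0) − 1/(40.0) = 0.01346, so d_i1 = 74.29 cm; m₁ = −d_i1/d_o1 = -1.857.
d_o2 = 29.4 − (74.29) = -44.89 cm (virtual object).
Lens 2: 1/d_i2 = 1/(31.1) − 1/(-44.89) = 0.05443, so d_i2 = 18.37 cm; m₂ = −d_i2/d_o2 = +0.4093.
m = m₁·m₂ = (-1.857)(+0.4093) = -0.760.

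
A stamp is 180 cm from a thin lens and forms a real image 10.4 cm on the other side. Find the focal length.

Real image ⇒ d_i = +10.4 cm.
1/f = 1/d_o + 1/d_i = 1/(180) + 1/(10.4) = 0.1017, so f = 9.83 cm.
Since f is positive, the thin lens is converging.

f = 9.83 cm (converging)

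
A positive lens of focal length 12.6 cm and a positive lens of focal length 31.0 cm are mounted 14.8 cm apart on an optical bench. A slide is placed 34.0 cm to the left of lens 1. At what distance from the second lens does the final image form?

Lens 1: 1/d_i1 = 1/f₁ − 1/d_o1 = 1/(12.6) − 1/(34.0) = 0.04995, so d_i1 = 20.02 cm.
The intermediate image is 20.02 cm to the right of lens 1, which lies 5.220 cm to the right of lens 2 — a virtual object — so d_o2 = −5.220 cm.
Lens 2: 1/d_i2 = 1/f₂ − 1/d_o2 = 1/(31.0) − 1/(-5.220) = 0.2238, so d_i2 = 4.47 cm.
The final image is real, 4.47 cm to the right of lens 2 (overall magnification ≈ -0.50).

4.47 cm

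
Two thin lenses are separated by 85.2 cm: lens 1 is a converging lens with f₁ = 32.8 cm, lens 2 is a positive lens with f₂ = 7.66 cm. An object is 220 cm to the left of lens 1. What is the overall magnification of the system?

Lens 1: 1/d_i1 = 1/(32.8) − 1/(220) = 0.02594, so d_i1 = 38.55 cm; m₁ = −d_i1/d_o1 = -0.1752.
d_o2 = 85.2 − (38.55) = 46.65 cm.
Lens 2: 1/d_i2 = 1/(7.66) − 1/(46.65) = 0.1091, so d_i2 = 9.165 cm; m₂ = −d_i2/d_o2 = -0.1965.
m = m₁·m₂ = (-0.1752)(-0.1965) = +0.0344.

m = +0.0344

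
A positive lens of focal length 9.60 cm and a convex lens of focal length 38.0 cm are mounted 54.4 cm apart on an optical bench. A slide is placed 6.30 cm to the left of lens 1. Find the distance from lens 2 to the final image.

Lens 1: 1/d_i1 = 1/f₁ − 1/d_o1 = 1/(9.60) − 1/(6.30) = -0.05456, so d_i1 = -18.33 cm.
The intermediate image is 18.33 cm to the left of lens 1 (virtual), which is 54.4 − (-18.33) = 72.73 cm to the left of lens 2, so d_o2 = +72.73 cm.
Lens 2: 1/d_i2 = 1/f₂ − 1/d_o2 = 1/(38.0) − 1/(72.73) = 0.01257, so d_i2 = 79.6 cm.
The final image is real, 79.6 cm to the right of lens 2 (overall magnification ≈ -3.2).

79.6 cm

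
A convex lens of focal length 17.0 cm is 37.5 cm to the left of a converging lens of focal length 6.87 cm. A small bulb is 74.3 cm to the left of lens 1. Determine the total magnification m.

m = +0.237

Lens 1: 1/d_i1 = 1/(17.0) − 1/(74.3) = 0.04536, so d_i1 = 22.04 cm; m₁ = −d_i1/d_o1 = -0.2966.
d_o2 = 37.5 − (22.04) = 15.46 cm.
Lens 2: 1/d_i2 = 1/(6.87) − 1/(15.46) = 0.08088, so d_i2 = 12.36 cm; m₂ = −d_i2/d_o2 = -0.7998.
m = m₁·m₂ = (-0.2966)(-0.7998) = +0.237.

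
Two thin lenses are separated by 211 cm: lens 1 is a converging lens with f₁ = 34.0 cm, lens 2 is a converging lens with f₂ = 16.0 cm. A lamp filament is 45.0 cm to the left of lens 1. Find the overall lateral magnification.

m = +0.885

Lens 1: 1/d_i1 = 1/(34.0) − 1/(45.0) = 0.007190, so d_i1 = 139.1 cm; m₁ = −d_i1/d_o1 = -3.091.
d_o2 = 211 − (139.1) = 71.90 cm.
Lens 2: 1/d_i2 = 1/(16.0) − 1/(71.90) = 0.04859, so d_i2 = 20.58 cm; m₂ = −d_i2/d_o2 = -0.2862.
m = m₁·m₂ = (-3.091)(-0.2862) = +0.885.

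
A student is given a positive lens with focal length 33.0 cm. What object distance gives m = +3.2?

m = −d_i/d_o ⇒ d_i = −m·d_o.
1/f = 1/d_o + 1/d_i = 1/d_o − 1/(m·d_o) = (1 − 1/m)/d_o, so d_o = f(1 − 1/m) = (33.00)(1 − 1/(+3.2)) = 22.7 cm.

22.7 cm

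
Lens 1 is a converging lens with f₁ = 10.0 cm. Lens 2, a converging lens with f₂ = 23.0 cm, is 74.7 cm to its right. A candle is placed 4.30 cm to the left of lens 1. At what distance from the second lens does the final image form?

Lens 1: 1/d_i1 = 1/f₁ − 1/d_o1 = 1/(10.0) − 1/(4.30) = -0.1326, so d_i1 = -7.544 cm.
The intermediate image is 7.544 cm to the left of lens 1 (virtual), which is 74.7 − (-7.544) = 82.24 cm to the left of lens 2, so d_o2 = +82.24 cm.
Lens 2: 1/d_i2 = 1/f₂ − 1/d_o2 = 1/(23.0) − 1/(82.24) = 0.03132, so d_i2 = 31.9 cm.
The final image is real, 31.9 cm to the right of lens 2 (overall magnification ≈ -0.68).

31.9 cm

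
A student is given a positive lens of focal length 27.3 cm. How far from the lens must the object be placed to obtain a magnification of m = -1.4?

46.8 cm

m = −d_i/d_o ⇒ d_i = −m·d_o.
1/f = 1/d_o + 1/d_i = 1/d_o − 1/(m·d_o) = (1 − 1/m)/d_o, so d_o = f(1 − 1/m) = (27.30)(1 − 1/(-1.4)) = 46.8 cm.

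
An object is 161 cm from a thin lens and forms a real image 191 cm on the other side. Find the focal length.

f = 87.4 cm (converging)

Real image ⇒ d_i = +191 cm.
1/f = 1/d_o + 1/d_i = 1/(161) + 1/(191) = 0.01145, so f = 87.4 cm.
Since f is positive, the thin lens is converging.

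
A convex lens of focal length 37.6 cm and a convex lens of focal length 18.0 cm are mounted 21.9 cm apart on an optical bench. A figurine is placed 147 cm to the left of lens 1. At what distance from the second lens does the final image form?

11.1 cm

Lens 1: 1/d_i1 = 1/f₁ − 1/d_o1 = 1/(37.6) − 1/(147) = 0.01979, so d_i1 = 50.52 cm.
The intermediate image is 50.52 cm to the right of lens 1, which lies 28.62 cm to the right of lens 2 — a virtual object — so d_o2 = −28.62 cm.
Lens 2: 1/d_i2 = 1/f₂ − 1/d_o2 = 1/(18.0) − 1/(-28.62) = 0.09050, so d_i2 = 11.1 cm.
The final image is real, 11.1 cm to the right of lens 2 (overall magnification ≈ -0.13).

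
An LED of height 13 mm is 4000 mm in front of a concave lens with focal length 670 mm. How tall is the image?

For a concave lens, f = -670 mm.
1/d_i = 1/f − 1/d_o = 1/(-670.0) − 1/(4000) = -0.001743, so d_i = -573.9 mm.
m = −d_i/d_o = +0.1435.
|h_i| = |m|·h_o = 0.1435 × 13 = 1.87 mm. The image is virtual, upright and reduced, on the same side as the object.

1.87 mm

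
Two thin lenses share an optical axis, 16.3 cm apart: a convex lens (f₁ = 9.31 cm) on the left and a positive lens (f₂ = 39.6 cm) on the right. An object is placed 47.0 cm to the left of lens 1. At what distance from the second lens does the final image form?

5.32 cm

Lens 1: 1/d_i1 = 1/f₁ − 1/d_o1 = 1/(9.31) − 1/(47.0) = 0.08613, so d_i1 = 11.61 cm.
The intermediate image is 11.61 cm to the right of lens 1, which is 16.3 − (11.61) = 4.690 cm to the left of lens 2, so d_o2 = +4.690 cm.
Lens 2: 1/d_i2 = 1/f₂ − 1/d_o2 = 1/(39.6) − 1/(4.690) = -0.1880, so d_i2 = -5.32 cm.
The final image is virtual, 5.32 cm to the left of lens 2 (overall magnification ≈ -0.28).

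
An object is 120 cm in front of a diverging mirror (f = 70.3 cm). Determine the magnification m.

m = +0.369

For a diverging mirror, f = -70.3 cm.
1/d_i = 1/f − 1/d_o = 1/(-70.30) − 1/(120) = -0.02256, so d_i = -44.33 cm.
m = −d_i/d_o = −(-44.33)/(120) = +0.369.
The image is virtual, upright and reduced, behind the mirror.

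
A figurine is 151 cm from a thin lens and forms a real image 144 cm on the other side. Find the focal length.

Real image ⇒ d_i = +144 cm.
1/f = 1/d_o + 1/d_i = 1/(151) + 1/(144) = 0.01357, so f = 73.7 cm.
Since f is positive, the thin lens is converging.

f = 73.7 cm (converging)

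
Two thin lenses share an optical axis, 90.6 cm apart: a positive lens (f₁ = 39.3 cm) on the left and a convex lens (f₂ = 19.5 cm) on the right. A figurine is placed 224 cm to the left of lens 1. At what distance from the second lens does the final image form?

35.7 cm

Lens 1: 1/d_i1 = 1/f₁ − 1/d_o1 = 1/(39.3) − 1/(224) = 0.02098, so d_i1 = 47.66 cm.
The intermediate image is 47.66 cm to the right of lens 1, which is 90.6 − (47.66) = 42.94 cm to the left of lens 2, so d_o2 = +42.94 cm.
Lens 2: 1/d_i2 = 1/f₂ − 1/d_o2 = 1/(19.5) − 1/(42.94) = 0.02799, so d_i2 = 35.7 cm.
The final image is real, 35.7 cm to the right of lens 2 (overall magnification ≈ 0.18).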